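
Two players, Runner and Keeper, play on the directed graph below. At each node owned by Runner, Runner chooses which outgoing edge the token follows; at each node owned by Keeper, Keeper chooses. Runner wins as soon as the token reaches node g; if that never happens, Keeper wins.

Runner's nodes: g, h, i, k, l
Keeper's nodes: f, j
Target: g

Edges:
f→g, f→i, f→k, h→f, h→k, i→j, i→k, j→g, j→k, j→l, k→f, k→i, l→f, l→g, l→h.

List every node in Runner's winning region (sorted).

A0 = {g}
A1: add {l} — l (Runner) has l→g.
A2 = A1; e.g. f (Keeper) can still go to i. Fixed point.
Runner's winning region = {g, l}.

g, l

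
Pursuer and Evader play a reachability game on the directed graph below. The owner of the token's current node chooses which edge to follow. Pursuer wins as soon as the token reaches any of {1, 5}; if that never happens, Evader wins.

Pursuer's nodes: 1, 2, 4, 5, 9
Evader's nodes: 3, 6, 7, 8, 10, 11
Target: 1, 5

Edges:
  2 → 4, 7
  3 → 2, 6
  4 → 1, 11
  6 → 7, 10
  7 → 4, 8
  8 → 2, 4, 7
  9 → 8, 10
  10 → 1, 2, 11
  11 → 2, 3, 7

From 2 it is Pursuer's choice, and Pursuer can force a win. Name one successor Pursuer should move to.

4

A0 = {1, 5}
A1: add {4} — 4 (Pursuer) has 4→1.
A2: add {2} — 2 (Pursuer) has 2→4.
A3 = A2; e.g. 3 (Evader) can still go to 6. Fixed point.
From 2, successor 4 is in the attractor (rank 1); the other successor 7 is not.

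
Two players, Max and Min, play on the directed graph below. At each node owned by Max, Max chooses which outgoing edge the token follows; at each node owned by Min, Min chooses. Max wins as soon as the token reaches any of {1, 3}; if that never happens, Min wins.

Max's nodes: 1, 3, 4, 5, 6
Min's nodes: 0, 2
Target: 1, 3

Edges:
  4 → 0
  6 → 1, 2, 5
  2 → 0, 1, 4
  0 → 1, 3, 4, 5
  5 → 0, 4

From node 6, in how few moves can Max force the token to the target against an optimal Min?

A0 = {1, 3}
A1: add {6} — 6 (Max) has 6→1.
A2 = A1; e.g. 0 (Min) can still go to 4. Fixed point.
6 enters the attractor at level 1, so Max can force the target in 1 move from there.

1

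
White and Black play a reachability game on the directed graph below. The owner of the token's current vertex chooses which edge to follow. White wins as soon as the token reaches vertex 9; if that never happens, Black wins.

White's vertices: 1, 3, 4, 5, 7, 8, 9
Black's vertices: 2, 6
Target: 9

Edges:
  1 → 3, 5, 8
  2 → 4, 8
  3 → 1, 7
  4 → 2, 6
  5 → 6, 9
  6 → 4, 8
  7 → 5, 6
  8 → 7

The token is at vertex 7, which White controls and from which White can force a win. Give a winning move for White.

A0 = {9}
A1: add {5} — 5 (White) has 5→9.
A2: add {1, 7} — 1 (White) has 1→5; 7 (White) has 7→5.
A3: add {3, 8} — 3 (White) has 3→1; 8 (White) has 8→7.
A4 = A3; e.g. 2 (Black) can still go to 4. Fixed point.
From 7, successor 5 is in the attractor (rank 1); the other successor 6 is not.

5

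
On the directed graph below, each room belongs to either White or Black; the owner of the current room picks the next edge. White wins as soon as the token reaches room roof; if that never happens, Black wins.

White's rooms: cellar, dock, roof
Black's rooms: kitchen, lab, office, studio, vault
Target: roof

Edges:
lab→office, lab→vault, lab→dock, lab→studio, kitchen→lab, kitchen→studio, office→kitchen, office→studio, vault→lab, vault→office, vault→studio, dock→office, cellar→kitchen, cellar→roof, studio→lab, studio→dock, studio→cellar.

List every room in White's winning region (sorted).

A0 = {roof}
A1: add {cellar} — cellar (White) has cellar→roof.
A2 = A1; e.g. lab (Black) can still go to office. Fixed point.
White's winning region = {cellar, roof}.

cellar, roof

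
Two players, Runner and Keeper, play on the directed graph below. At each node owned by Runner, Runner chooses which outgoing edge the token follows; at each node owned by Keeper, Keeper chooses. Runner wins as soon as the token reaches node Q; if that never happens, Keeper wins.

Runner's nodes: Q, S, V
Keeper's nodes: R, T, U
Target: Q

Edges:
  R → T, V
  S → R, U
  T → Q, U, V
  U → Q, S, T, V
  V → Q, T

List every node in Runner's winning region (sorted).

A0 = {Q}
A1: add {V} — V (Runner) has V→Q.
A2 = A1; e.g. R (Keeper) can still go to T. Fixed point.
Runner's winning region = {Q, V}.

Q, V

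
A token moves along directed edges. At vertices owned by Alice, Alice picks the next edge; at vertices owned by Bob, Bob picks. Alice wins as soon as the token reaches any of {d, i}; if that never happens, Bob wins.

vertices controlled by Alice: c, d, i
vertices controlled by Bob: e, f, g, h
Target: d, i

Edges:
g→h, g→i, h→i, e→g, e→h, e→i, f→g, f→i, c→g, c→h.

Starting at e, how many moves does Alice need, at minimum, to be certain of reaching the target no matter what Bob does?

3

A0 = {d, i}
A1: add {h} — h (Bob): all of {i} already in.
A2: add {c, g} — c (Alice) has c→h; g (Bob): all of {h, i} already in.
A3: add {e, f} — e (Bob): all of {g, h, i} already in; f (Bob): all of {g, i} already in.
A3 = all vertices. Fixed point.
e enters the attractor at level 3, so Alice can force the target in 3 moves from there.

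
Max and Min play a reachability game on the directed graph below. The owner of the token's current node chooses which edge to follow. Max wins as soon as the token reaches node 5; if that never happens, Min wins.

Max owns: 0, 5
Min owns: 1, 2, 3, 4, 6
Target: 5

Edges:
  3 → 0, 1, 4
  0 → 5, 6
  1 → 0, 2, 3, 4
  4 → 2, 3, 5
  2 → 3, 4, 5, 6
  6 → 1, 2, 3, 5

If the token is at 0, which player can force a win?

Max

A0 = {5}
A1: add {0} — 0 (Max) has 0→5.
A2 = A1; e.g. 1 (Min) can still go to 2. Fixed point.
0 ∈ A1, so Max can force the target.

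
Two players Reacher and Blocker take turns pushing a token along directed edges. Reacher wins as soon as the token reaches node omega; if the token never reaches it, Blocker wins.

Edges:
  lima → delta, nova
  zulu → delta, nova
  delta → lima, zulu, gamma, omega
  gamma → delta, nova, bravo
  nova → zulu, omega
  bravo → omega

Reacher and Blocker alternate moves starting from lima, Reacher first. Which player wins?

Blocker

Track states (vertex, player-to-move).
A0 = {(omega,Reacher), (omega,Blocker)}
A1: add {(delta,Reacher), (nova,Reacher), (bravo,Reacher), (bravo,Blocker)}.
A2: add {(lima,Blocker), (zulu,Blocker), (gamma,Reacher), (gamma,Blocker)}.
A3 = A2; e.g. (lima,Reacher) stays out. (lima,Reacher) never enters ⇒ Blocker avoids the target.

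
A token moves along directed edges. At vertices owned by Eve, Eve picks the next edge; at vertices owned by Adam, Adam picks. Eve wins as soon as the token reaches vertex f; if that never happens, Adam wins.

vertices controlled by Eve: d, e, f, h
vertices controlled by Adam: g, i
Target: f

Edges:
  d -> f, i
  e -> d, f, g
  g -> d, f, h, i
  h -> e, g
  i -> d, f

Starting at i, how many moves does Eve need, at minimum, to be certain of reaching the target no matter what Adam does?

2

A0 = {f}
A1: add {d, e} — d (Eve) has d→f; e (Eve) has e→f.
A2: add {h, i} — h (Eve) has h→e; i (Adam): all of {d, f} already in.
i enters the attractor at level 2, so Eve can force the target in 2 moves from there.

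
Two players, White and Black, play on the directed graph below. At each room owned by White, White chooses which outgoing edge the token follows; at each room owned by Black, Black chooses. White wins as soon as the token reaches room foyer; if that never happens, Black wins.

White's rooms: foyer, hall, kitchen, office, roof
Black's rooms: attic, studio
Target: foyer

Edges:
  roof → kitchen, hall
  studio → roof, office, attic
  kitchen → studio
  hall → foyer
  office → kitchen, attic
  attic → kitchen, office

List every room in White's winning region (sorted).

A0 = {foyer}
A1: add {hall} — hall (White) has hall→foyer.
A2: add {roof} — roof (White) has roof→hall.
A3 = A2; e.g. studio (Black) can still go to office. Fixed point.
White's winning region = {foyer, hall, roof}.

foyer, hall, roof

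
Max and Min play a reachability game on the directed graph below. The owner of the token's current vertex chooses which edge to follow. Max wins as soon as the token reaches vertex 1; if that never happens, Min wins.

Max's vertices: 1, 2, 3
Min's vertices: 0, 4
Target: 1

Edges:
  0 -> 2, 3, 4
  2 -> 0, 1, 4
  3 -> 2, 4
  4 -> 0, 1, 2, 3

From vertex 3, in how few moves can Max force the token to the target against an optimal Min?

2

A0 = {1}
A1: add {2} — 2 (Max) has 2→1.
A2: add {3} — 3 (Max) has 3→2.
A3 = A2; e.g. 0 (Min) can still go to 4. Fixed point.
3 enters the attractor at level 2, so Max can force the target in 2 moves from there.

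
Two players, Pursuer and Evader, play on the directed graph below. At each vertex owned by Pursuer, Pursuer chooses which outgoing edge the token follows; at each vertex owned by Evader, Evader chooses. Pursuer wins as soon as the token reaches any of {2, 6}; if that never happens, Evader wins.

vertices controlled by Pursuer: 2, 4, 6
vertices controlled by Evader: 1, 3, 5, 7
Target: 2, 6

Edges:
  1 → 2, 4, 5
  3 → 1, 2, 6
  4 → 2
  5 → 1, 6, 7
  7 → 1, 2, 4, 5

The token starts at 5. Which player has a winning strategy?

Evader

A0 = {2, 6}
A1: add {4} — 4 (Pursuer) has 4→2.
A2 = A1; e.g. 1 (Evader) can still go to 5. Fixed point.
5 never enters the attractor, so Evader can avoid the target forever.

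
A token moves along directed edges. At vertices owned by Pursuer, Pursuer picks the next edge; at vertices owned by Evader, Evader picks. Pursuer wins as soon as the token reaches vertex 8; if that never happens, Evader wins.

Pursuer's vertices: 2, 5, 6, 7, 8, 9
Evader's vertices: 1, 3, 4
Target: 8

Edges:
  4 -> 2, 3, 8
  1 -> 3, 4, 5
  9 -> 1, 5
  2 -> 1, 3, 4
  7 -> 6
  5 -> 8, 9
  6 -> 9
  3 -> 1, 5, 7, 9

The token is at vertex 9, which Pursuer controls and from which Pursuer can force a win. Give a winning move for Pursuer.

5

A0 = {8}
A1: add {5} — 5 (Pursuer) has 5→8.
A2: add {9} — 9 (Pursuer) has 9→5.
A3: add {6} — 6 (Pursuer) has 6→9.
A4: add {7} — 7 (Pursuer) has 7→6.
A5 = A4; e.g. 1 (Evader) can still go to 3. Fixed point.
From 9, successor 5 is in the attractor (rank 1); the other successor 1 is not.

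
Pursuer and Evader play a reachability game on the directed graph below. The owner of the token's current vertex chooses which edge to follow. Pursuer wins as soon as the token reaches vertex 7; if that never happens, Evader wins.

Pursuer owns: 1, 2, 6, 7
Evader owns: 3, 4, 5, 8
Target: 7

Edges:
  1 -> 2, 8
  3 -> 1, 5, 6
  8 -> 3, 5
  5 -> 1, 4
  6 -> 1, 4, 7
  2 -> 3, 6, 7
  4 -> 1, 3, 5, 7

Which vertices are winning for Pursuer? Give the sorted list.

1, 2, 6, 7

A0 = {7}
A1: add {2, 6} — 2 (Pursuer) has 2→7; 6 (Pursuer) has 6→7.
A2: add {1} — 1 (Pursuer) has 1→2.
A3 = A2; e.g. 3 (Evader) can still go to 5. Fixed point.
Pursuer's winning region = {1, 2, 6, 7}.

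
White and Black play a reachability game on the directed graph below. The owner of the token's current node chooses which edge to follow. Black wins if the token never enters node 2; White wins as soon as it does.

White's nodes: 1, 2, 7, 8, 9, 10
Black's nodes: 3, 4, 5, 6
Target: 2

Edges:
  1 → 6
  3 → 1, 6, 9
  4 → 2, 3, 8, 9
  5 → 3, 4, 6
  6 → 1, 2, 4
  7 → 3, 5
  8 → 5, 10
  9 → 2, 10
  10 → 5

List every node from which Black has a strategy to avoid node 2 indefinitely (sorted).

A0 = {2}
A1: add {9} — 9 (White) has 9→2.
A2 = A1; e.g. 1 (White) has no edge into A1. Fixed point.
White's attractor = {2, 9}; Black avoids the target exactly from the complement.

1, 3, 4, 5, 6, 7, 8, 10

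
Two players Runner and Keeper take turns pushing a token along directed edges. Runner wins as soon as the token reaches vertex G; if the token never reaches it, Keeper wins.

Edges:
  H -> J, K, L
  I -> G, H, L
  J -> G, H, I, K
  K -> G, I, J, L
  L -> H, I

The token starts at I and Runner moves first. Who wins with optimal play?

Runner

Track states (vertex, player-to-move).
A0 = {(G,Runner), (G,Keeper)}
A1: add {(I,Runner), (J,Runner), (K,Runner)}.
(I,Runner) ∈ A1 ⇒ Runner forces the target.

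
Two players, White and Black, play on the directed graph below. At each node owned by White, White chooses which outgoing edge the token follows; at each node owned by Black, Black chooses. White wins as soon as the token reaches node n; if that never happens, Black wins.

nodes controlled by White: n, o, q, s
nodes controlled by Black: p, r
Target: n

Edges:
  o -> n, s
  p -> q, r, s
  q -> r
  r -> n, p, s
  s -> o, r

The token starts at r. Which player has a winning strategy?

Black

A0 = {n}
A1: add {o} — o (White) has o→n.
A2: add {s} — s (White) has s→o.
A3 = A2; e.g. p (Black) can still go to q. Fixed point.
r never enters the attractor, so Black can avoid the target forever.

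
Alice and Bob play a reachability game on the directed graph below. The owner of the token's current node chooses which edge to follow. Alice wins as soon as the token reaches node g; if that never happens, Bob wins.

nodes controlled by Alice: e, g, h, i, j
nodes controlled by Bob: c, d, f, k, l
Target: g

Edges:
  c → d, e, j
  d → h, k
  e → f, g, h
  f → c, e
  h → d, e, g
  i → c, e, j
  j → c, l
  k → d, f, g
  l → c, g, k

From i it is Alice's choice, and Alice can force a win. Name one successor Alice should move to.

e

A0 = {g}
A1: add {e, h} — e (Alice) has e→g; h (Alice) has h→g.
A2: add {i} — i (Alice) has i→e.
A3 = A2; e.g. c (Bob) can still go to d. Fixed point.
From i, successor e is in the attractor (rank 1); the other successors c, j are not.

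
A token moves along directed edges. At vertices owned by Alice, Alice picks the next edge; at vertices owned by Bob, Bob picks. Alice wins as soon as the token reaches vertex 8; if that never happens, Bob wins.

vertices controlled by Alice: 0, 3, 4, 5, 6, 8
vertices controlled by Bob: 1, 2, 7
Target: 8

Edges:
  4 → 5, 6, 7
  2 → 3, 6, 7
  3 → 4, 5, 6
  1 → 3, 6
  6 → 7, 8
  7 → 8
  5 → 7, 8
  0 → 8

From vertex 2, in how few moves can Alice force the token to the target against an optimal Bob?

A0 = {8}
A1: add {0, 5, 6, 7} — 0 (Alice) has 0→8; 5 (Alice) has 5→8; 6 (Alice) has 6→8; 7 (Bob): all of {8} already in.
A2: add {3, 4} — 3 (Alice) has 3→5; 4 (Alice) has 4→5.
A3: add {1, 2} — 1 (Bob): all of {3, 6} already in; 2 (Bob): all of {3, 6, 7} already in.
A3 = all vertices. Fixed point.
2 enters the attractor at level 3, so Alice can force the target in 3 moves from there.

3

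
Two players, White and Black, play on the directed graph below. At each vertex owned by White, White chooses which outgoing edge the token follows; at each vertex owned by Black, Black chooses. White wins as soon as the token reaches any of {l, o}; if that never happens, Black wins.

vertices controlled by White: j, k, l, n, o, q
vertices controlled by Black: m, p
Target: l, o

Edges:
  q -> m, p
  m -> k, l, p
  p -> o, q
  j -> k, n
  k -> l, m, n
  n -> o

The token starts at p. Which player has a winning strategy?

A0 = {l, o}
A1: add {k, n} — k (White) has k→l; n (White) has n→o.
A2: add {j} — j (White) has j→k.
A3 = A2; e.g. m (Black) can still go to p. Fixed point.
p never enters the attractor, so Black can avoid the target forever.

Black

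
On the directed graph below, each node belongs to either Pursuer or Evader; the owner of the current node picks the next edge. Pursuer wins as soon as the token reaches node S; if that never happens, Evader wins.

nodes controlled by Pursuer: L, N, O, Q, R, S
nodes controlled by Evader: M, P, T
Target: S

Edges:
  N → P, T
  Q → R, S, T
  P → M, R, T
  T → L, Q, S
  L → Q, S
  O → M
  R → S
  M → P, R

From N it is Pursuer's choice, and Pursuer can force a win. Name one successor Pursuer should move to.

A0 = {S}
A1: add {L, Q, R} — L (Pursuer) has L→S; Q (Pursuer) has Q→S; R (Pursuer) has R→S.
A2: add {T} — T (Evader): all of {L, Q, S} already in.
A3: add {N} — N (Pursuer) has N→T.
A4 = A3; e.g. M (Evader) can still go to P. Fixed point.
From N, successor T is in the attractor (rank 2); the other successor P is not.

T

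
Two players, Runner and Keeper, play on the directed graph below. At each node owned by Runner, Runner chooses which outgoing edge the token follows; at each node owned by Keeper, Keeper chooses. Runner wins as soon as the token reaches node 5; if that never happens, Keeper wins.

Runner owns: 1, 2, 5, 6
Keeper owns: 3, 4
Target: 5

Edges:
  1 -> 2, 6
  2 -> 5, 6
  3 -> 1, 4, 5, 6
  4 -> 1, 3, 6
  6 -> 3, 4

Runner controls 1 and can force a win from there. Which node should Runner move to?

2

A0 = {5}
A1: add {2} — 2 (Runner) has 2→5.
A2: add {1} — 1 (Runner) has 1→2.
A3 = A2; e.g. 3 (Keeper) can still go to 4. Fixed point.
From 1, successor 2 is in the attractor (rank 1); the other successor 6 is not.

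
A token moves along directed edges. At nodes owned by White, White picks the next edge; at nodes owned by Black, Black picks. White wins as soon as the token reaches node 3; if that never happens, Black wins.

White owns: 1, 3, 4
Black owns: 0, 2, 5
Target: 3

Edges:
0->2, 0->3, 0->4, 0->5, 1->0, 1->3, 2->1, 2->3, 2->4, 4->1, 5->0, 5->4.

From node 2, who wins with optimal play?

A0 = {3}
A1: add {1} — 1 (White) has 1→3.
A2: add {4} — 4 (White) has 4→1.
A3: add {2} — 2 (Black): all of {1, 3, 4} already in.
A4 = A3; e.g. 0 (Black) can still go to 5. Fixed point.
2 ∈ A3, so White can force the target.

White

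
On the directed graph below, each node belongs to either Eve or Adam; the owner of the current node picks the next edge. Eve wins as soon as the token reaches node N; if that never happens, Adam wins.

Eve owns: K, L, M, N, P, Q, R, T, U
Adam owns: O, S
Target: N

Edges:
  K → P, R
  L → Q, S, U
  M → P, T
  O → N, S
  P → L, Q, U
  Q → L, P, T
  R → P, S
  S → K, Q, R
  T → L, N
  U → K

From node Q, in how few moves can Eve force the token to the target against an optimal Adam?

2

A0 = {N}
A1: add {T} — T (Eve) has T→N.
A2: add {M, Q} — M (Eve) has M→T; Q (Eve) has Q→T.
Q enters the attractor at level 2, so Eve can force the target in 2 moves from there.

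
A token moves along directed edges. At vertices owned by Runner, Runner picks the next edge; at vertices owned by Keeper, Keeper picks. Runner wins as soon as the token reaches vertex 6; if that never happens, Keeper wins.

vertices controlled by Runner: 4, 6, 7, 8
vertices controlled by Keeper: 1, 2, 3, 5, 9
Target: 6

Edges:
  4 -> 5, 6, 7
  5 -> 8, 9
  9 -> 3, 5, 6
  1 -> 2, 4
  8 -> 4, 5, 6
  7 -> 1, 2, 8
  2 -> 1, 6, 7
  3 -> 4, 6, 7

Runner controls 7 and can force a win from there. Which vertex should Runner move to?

A0 = {6}
A1: add {4, 8} — 4 (Runner) has 4→6; 8 (Runner) has 8→6.
A2: add {7} — 7 (Runner) has 7→8.
A3: add {3} — 3 (Keeper): all of {4, 6, 7} already in.
A4 = A3; e.g. 1 (Keeper) can still go to 2. Fixed point.
From 7, successor 8 is in the attractor (rank 1); the other successors 1, 2 are not.

8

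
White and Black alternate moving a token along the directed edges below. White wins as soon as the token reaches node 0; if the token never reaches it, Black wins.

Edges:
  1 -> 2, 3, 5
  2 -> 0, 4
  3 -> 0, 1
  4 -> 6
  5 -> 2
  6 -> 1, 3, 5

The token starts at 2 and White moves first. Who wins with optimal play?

White

Track states (vertex, player-to-move).
A0 = {(0,White), (0,Black)}
A1: add {(2,White), (3,White)}.
(2,White) ∈ A1 ⇒ White forces the target.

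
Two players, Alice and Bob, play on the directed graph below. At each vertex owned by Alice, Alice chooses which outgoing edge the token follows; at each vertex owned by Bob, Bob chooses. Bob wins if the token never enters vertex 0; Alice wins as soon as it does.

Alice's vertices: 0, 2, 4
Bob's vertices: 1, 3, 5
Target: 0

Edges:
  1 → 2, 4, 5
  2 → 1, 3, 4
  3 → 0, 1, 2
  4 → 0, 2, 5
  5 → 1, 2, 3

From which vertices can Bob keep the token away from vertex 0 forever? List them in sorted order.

A0 = {0}
A1: add {4} — 4 (Alice) has 4→0.
A2: add {2} — 2 (Alice) has 2→4.
A3 = A2; e.g. 1 (Bob) can still go to 5. Fixed point.
Alice's attractor = {0, 2, 4}; Bob avoids the target exactly from the complement.

1, 3, 5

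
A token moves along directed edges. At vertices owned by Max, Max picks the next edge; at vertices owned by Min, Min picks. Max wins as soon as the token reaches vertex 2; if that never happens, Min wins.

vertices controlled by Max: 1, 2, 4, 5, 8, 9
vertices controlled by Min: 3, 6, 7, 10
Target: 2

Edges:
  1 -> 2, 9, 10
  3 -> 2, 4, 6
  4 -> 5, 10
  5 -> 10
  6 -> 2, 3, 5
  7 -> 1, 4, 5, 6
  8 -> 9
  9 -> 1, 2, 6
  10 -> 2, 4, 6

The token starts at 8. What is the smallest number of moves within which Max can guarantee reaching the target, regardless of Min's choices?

2

A0 = {2}
A1: add {1, 9} — 1 (Max) has 1→2; 9 (Max) has 9→2.
A2: add {8} — 8 (Max) has 8→9.
A3 = A2; e.g. 3 (Min) can still go to 4. Fixed point.
8 enters the attractor at level 2, so Max can force the target in 2 moves from there.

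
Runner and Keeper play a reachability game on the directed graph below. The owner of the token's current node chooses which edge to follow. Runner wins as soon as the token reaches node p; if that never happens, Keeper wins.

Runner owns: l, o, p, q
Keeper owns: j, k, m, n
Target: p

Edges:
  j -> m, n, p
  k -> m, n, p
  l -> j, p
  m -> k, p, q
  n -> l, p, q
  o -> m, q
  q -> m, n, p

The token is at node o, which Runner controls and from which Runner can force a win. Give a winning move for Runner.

A0 = {p}
A1: add {l, q} — l (Runner) has l→p; q (Runner) has q→p.
A2: add {n, o} — n (Keeper): all of {l, p, q} already in; o (Runner) has o→q.
A3 = A2; e.g. j (Keeper) can still go to m. Fixed point.
From o, successor q is in the attractor (rank 1); the other successor m is not.

q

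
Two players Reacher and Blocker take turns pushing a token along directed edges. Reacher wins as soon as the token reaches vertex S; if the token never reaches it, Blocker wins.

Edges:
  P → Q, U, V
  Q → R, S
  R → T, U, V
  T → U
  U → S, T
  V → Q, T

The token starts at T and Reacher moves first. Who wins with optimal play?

Blocker

Track states (vertex, player-to-move).
A0 = {(S,Reacher), (S,Blocker)}
A1: add {(Q,Reacher), (U,Reacher)}.
A2: add {(T,Blocker)}.
A3: add {(R,Reacher), (V,Reacher)}.
A4: add {(P,Blocker), (Q,Blocker)}.
A5: add {(P,Reacher)}.
A6 = A5; e.g. (R,Blocker) stays out. (T,Reacher) never enters ⇒ Blocker avoids the target.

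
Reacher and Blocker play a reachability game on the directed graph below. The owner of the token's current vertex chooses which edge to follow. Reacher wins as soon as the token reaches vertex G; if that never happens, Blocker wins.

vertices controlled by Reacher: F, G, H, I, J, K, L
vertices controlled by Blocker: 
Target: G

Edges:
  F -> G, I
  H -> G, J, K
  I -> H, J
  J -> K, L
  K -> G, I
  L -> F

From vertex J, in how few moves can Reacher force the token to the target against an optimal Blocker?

2

A0 = {G}
A1: add {F, H, K} — F (Reacher) has F→G; H (Reacher) has H→G; K (Reacher) has K→G.
A2: add {I, J, L} — I (Reacher) has I→H; J (Reacher) has J→K; L (Reacher) has L→F.
A2 = all vertices. Fixed point.
J enters the attractor at level 2, so Reacher can force the target in 2 moves from there.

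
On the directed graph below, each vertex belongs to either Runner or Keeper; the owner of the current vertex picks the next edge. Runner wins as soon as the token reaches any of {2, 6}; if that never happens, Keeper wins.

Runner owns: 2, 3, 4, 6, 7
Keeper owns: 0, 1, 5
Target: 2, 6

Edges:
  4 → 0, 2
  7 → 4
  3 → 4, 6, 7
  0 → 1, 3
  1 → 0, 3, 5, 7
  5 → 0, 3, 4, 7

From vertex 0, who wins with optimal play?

A0 = {2, 6}
A1: add {3, 4} — 3 (Runner) has 3→6; 4 (Runner) has 4→2.
A2: add {7} — 7 (Runner) has 7→4.
A3 = A2; e.g. 0 (Keeper) can still go to 1. Fixed point.
0 never enters the attractor, so Keeper can avoid the target forever.

Keeper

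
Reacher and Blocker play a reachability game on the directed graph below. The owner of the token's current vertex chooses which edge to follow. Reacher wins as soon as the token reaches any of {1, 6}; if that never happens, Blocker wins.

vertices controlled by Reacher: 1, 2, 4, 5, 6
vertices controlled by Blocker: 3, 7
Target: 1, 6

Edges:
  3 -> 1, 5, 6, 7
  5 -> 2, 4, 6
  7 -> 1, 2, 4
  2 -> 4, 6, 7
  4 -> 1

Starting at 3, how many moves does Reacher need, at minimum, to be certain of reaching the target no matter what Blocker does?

3

A0 = {1, 6}
A1: add {2, 4, 5} — 2 (Reacher) has 2→6; 4 (Reacher) has 4→1; 5 (Reacher) has 5→6.
A2: add {7} — 7 (Blocker): all of {1, 2, 4} already in.
A3: add {3} — 3 (Blocker): all of {1, 5, 6, 7} already in.
A3 = all vertices. Fixed point.
3 enters the attractor at level 3, so Reacher can force the target in 3 moves from there.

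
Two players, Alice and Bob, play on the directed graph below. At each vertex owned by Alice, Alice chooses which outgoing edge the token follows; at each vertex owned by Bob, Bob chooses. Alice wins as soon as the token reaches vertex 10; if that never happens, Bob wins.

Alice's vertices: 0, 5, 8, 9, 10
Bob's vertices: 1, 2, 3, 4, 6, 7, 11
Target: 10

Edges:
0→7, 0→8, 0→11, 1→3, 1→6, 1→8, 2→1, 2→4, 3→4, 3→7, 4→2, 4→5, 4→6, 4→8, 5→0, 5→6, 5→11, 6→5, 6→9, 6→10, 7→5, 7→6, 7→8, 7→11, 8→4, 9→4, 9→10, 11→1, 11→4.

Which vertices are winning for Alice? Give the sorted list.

9, 10

A0 = {10}
A1: add {9} — 9 (Alice) has 9→10.
A2 = A1; e.g. 0 (Alice) has no edge into A1. Fixed point.
Alice's winning region = {9, 10}.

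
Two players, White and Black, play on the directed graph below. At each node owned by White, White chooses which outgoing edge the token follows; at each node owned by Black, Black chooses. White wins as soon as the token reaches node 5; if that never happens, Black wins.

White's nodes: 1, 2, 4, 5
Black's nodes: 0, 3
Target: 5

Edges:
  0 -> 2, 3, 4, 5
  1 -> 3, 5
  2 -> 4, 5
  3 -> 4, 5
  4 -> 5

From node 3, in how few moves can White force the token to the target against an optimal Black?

A0 = {5}
A1: add {1, 2, 4} — 1 (White) has 1→5; 2 (White) has 2→5; 4 (White) has 4→5.
A2: add {3} — 3 (Black): all of {4, 5} already in.
3 enters the attractor at level 2, so White can force the target in 2 moves from there.

2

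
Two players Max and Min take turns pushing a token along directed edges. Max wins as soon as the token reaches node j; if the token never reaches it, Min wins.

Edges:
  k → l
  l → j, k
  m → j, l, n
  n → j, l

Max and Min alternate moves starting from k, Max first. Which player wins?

Track states (vertex, player-to-move).
A0 = {(j,Max), (j,Min)}
A1: add {(l,Max), (m,Max), (n,Max)}.
A2: add {(k,Min), (m,Min), (n,Min)}.
A3 = A2; e.g. (k,Max) stays out. (k,Max) never enters ⇒ Min avoids the target.

Min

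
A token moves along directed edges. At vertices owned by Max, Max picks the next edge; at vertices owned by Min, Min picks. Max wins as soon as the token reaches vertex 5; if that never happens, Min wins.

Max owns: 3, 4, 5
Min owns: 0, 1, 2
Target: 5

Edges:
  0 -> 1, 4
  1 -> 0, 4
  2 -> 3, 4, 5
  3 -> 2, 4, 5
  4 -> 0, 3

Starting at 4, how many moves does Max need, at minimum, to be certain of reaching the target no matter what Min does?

A0 = {5}
A1: add {3} — 3 (Max) has 3→5.
A2: add {4} — 4 (Max) has 4→3.
4 enters the attractor at level 2, so Max can force the target in 2 moves from there.

2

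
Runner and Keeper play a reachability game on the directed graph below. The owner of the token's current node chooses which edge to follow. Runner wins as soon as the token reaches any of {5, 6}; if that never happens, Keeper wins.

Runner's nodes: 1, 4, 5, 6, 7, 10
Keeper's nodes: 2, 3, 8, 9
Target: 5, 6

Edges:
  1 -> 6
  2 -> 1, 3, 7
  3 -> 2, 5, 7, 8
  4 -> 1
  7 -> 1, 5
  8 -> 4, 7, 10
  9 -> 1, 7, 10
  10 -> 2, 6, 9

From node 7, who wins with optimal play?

Runner

A0 = {5, 6}
A1: add {1, 7, 10} — 1 (Runner) has 1→6; 7 (Runner) has 7→5; 10 (Runner) has 10→6.
7 ∈ A1, so Runner can force the target.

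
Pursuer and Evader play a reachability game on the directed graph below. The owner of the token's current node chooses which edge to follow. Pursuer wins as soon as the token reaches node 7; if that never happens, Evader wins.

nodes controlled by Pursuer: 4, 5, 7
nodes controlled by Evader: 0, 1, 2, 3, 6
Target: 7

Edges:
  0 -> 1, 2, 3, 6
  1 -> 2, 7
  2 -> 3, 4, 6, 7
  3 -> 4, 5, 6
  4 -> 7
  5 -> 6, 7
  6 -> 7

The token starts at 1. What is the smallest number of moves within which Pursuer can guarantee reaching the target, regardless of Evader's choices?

4

A0 = {7}
A1: add {4, 5, 6} — 4 (Pursuer) has 4→7; 5 (Pursuer) has 5→7; 6 (Evader): all of {7} already in.
A2: add {3} — 3 (Evader): all of {4, 5, 6} already in.
A3: add {2} — 2 (Evader): all of {3, 4, 6, 7} already in.
A4: add {1} — 1 (Evader): all of {2, 7} already in.
1 enters the attractor at level 4, so Pursuer can force the target in 4 moves from there.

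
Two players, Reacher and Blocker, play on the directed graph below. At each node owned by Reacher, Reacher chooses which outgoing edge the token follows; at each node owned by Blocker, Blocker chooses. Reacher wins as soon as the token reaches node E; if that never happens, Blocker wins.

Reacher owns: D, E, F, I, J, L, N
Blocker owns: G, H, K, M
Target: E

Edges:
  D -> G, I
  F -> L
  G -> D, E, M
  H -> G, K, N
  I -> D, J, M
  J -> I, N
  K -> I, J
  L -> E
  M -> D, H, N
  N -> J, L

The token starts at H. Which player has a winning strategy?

A0 = {E}
A1: add {L} — L (Reacher) has L→E.
A2: add {F, N} — F (Reacher) has F→L; N (Reacher) has N→L.
A3: add {J} — J (Reacher) has J→N.
A4: add {I} — I (Reacher) has I→J.
A5: add {D, K} — D (Reacher) has D→I; K (Blocker): all of {I, J} already in.
A6 = A5; e.g. G (Blocker) can still go to M. Fixed point.
H never enters the attractor, so Blocker can avoid the target forever.

Blocker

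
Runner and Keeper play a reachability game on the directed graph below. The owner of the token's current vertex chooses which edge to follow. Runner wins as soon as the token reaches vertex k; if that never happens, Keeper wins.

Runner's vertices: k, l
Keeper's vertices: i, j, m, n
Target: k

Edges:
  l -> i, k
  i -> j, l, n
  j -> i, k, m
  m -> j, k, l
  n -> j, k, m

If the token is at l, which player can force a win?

A0 = {k}
A1: add {l} — l (Runner) has l→k.
A2 = A1; e.g. i (Keeper) can still go to j. Fixed point.
l ∈ A1, so Runner can force the target.

Runner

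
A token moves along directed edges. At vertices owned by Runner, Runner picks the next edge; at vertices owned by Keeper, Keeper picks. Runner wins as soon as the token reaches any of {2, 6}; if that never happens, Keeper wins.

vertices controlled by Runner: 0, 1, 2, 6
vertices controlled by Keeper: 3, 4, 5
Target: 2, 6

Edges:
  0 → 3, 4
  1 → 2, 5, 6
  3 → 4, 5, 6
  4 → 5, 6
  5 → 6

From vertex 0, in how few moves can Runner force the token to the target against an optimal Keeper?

3

A0 = {2, 6}
A1: add {1, 5} — 1 (Runner) has 1→2; 5 (Keeper): all of {6} already in.
A2: add {4} — 4 (Keeper): all of {5, 6} already in.
A3: add {0, 3} — 0 (Runner) has 0→4; 3 (Keeper): all of {4, 5, 6} already in.
A3 = all vertices. Fixed point.
0 enters the attractor at level 3, so Runner can force the target in 3 moves from there.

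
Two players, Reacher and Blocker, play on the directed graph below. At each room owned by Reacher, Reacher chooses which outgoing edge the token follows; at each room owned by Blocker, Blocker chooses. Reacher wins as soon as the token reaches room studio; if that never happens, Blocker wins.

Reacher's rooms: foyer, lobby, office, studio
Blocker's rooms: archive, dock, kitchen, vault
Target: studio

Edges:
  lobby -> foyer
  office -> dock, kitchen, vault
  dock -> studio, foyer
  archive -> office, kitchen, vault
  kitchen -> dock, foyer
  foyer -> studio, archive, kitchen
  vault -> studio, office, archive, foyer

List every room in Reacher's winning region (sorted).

A0 = {studio}
A1: add {foyer} — foyer (Reacher) has foyer→studio.
A2: add {dock, lobby} — lobby (Reacher) has lobby→foyer; dock (Blocker): all of {studio, foyer} already in.
A3: add {kitchen, office} — office (Reacher) has office→dock; kitchen (Blocker): all of {dock, foyer} already in.
A4 = A3; e.g. archive (Blocker) can still go to vault. Fixed point.
Reacher's winning region = {dock, foyer, kitchen, lobby, office, studio}.

dock, foyer, kitchen, lobby, office, studio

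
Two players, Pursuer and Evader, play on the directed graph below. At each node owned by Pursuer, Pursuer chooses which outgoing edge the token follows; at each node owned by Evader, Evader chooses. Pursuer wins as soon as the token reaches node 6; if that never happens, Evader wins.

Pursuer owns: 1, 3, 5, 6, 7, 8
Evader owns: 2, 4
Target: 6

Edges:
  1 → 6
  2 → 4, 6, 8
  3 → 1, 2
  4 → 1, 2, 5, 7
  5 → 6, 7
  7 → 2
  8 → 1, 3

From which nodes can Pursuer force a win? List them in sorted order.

A0 = {6}
A1: add {1, 5} — 1 (Pursuer) has 1→6; 5 (Pursuer) has 5→6.
A2: add {3, 8} — 3 (Pursuer) has 3→1; 8 (Pursuer) has 8→1.
A3 = A2; e.g. 2 (Evader) can still go to 4. Fixed point.
Pursuer's winning region = {1, 3, 5, 6, 8}.

1, 3, 5, 6, 8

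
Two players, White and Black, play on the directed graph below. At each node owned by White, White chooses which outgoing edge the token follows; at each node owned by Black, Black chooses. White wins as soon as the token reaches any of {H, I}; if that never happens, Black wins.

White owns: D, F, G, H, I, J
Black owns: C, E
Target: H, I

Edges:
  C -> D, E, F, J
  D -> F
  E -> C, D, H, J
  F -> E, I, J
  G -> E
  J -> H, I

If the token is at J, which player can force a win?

White

A0 = {H, I}
A1: add {F, J} — F (White) has F→I; J (White) has J→H.
J ∈ A1, so White can force the target.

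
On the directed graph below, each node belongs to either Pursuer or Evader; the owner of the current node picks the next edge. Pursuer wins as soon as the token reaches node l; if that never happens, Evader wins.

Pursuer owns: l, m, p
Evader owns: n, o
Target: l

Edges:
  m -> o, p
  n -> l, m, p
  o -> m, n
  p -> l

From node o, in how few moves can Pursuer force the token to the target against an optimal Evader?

4

A0 = {l}
A1: add {p} — p (Pursuer) has p→l.
A2: add {m} — m (Pursuer) has m→p.
A3: add {n} — n (Evader): all of {l, m, p} already in.
A4: add {o} — o (Evader): all of {m, n} already in.
A4 = all vertices. Fixed point.
o enters the attractor at level 4, so Pursuer can force the target in 4 moves from there.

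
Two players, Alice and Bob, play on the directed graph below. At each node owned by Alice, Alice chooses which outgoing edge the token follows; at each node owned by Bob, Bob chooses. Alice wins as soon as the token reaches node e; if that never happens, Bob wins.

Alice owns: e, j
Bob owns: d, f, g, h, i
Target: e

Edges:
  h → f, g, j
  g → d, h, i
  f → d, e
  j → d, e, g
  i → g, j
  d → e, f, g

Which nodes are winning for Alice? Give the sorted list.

A0 = {e}
A1: add {j} — j (Alice) has j→e.
A2 = A1; e.g. d (Bob) can still go to f. Fixed point.
Alice's winning region = {e, j}.

e, j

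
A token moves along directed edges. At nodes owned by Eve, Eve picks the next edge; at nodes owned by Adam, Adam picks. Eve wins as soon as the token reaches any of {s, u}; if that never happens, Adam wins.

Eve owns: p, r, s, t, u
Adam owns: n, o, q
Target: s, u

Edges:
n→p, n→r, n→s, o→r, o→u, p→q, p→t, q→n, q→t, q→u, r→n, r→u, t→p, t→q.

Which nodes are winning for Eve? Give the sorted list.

A0 = {s, u}
A1: add {r} — r (Eve) has r→u.
A2: add {o} — o (Adam): all of {r, u} already in.
A3 = A2; e.g. n (Adam) can still go to p. Fixed point.
Eve's winning region = {o, r, s, u}.

o, r, s, u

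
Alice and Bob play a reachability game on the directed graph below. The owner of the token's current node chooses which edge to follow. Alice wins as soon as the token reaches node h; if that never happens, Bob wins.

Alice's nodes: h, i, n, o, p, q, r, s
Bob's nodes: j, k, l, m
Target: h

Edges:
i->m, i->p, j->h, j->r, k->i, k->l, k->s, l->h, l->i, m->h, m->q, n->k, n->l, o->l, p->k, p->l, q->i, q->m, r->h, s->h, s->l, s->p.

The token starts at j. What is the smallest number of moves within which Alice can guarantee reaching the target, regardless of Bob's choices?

A0 = {h}
A1: add {r, s} — r (Alice) has r→h; s (Alice) has s→h.
A2: add {j} — j (Bob): all of {h, r} already in.
A3 = A2; e.g. i (Alice) has no edge into A2. Fixed point.
j enters the attractor at level 2, so Alice can force the target in 2 moves from there.

2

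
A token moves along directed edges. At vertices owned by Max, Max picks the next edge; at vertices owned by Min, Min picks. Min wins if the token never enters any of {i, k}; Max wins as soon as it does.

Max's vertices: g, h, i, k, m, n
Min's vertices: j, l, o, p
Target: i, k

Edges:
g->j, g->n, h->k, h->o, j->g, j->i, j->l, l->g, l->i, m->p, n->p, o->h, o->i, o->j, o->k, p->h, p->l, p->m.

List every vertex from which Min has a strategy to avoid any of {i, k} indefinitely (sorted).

g, j, l, m, n, o, p

A0 = {i, k}
A1: add {h} — h (Max) has h→k.
A2 = A1; e.g. g (Max) has no edge into A1. Fixed point.
Max's attractor = {h, i, k}; Min avoids the target exactly from the complement.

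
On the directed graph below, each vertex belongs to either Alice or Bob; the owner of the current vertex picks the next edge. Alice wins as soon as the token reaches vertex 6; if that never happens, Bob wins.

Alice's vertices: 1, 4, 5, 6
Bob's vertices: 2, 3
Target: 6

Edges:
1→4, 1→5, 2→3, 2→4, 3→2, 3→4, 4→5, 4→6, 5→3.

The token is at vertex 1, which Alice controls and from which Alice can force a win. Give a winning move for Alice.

A0 = {6}
A1: add {4} — 4 (Alice) has 4→6.
A2: add {1} — 1 (Alice) has 1→4.
A3 = A2; e.g. 2 (Bob) can still go to 3. Fixed point.
From 1, successor 4 is in the attractor (rank 1); the other successor 5 is not.

4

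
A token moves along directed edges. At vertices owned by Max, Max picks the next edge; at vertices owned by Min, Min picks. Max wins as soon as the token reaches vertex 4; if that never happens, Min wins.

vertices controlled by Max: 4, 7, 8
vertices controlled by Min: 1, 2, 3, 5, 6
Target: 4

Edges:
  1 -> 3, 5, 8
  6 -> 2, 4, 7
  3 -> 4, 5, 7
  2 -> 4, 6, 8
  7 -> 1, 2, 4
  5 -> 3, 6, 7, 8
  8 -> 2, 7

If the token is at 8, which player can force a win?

Max

A0 = {4}
A1: add {7} — 7 (Max) has 7→4.
A2: add {8} — 8 (Max) has 8→7.
A3 = A2; e.g. 1 (Min) can still go to 3. Fixed point.
8 ∈ A2, so Max can force the target.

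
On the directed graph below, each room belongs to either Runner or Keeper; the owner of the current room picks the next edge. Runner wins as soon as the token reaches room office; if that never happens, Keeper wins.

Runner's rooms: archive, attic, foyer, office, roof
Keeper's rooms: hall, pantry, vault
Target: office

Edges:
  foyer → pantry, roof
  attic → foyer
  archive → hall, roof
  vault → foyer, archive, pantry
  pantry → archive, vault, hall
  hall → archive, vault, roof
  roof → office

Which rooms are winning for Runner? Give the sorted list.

archive, attic, foyer, office, roof

A0 = {office}
A1: add {roof} — roof (Runner) has roof→office.
A2: add {archive, foyer} — foyer (Runner) has foyer→roof; archive (Runner) has archive→roof.
A3: add {attic} — attic (Runner) has attic→foyer.
A4 = A3; e.g. vault (Keeper) can still go to pantry. Fixed point.
Runner's winning region = {archive, attic, foyer, office, roof}.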